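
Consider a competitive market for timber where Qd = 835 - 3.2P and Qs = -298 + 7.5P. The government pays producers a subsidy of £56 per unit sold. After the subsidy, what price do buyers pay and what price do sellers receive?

Pre-subsidy: 835 - 3.2P = -298 + 7.5P gives P* = 11330/107, Q* = 53089/107.
With the subsidy, sellers receive Ps = Pb + 56 for each unit, where Pb is the price buyers pay.
Supply in terms of Pb becomes Qs = -298 + 7.5(Pb + 56) = 122 + 7.5Pb. Setting this equal to demand: 835 - 3.2Pb = 122 + 7.5Pb, so Pb = 7130/107.
Sellers receive Ps = 7130/107 + 56 = 13122/107; Q' = 835 − 3.2·(7130/107) = 66529/107.

Buyers pay 7130/107; sellers receive 13122/107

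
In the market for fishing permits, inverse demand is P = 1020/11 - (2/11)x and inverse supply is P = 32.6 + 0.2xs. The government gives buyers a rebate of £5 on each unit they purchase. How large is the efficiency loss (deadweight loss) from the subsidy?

Pre-subsidy: 1020/11 - (2/11)x = 32.6 + 0.2x gives x* = 3307/21 and P* = 1346/21.
With the rebate, buyers effectively pay Pb = Ps − 5, where Ps is the price sellers receive.
On the curves, Pb = 1020/11 - (2/11)x and Ps = 32.6 + 0.2x; the wedge Ps − Pb = 5 gives 32.6 + 0.2x − (1020/11 - (2/11)x) = 5, so x' = 1194/7.
Then Pb = 1020/11 − (2/11)·(1194/7) = 432/7 and Ps = 32.6 + 0.2·(1194/7) = 467/7.
The subsidy expands output by 1194/7 − 3307/21 = 275/21 past the efficient level; on those units the gap between marginal cost and willingness to pay runs from 0 up to 5.
DWL = ½ × 5 × 275/21 = 1375/42.

Deadweight loss = 1375/42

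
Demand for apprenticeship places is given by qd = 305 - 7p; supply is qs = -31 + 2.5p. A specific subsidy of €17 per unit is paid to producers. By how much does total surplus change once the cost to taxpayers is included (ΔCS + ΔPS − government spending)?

Net change in total surplus = -10115/38

Pre-subsidy: 305 - 7p = -31 + 2.5p gives p* = 672/19, q* = 1091/19.
With the subsidy, sellers receive ps = pb + 17 for each unit, where pb is the price buyers pay.
Supply in terms of pb becomes qs = -31 + 2.5(pb + 17) = 11.5 + 2.5pb. Setting this equal to demand: 305 - 7pb = 11.5 + 2.5pb, so pb = 587/19.
Sellers receive ps = 587/19 + 17 = 910/19; q' = 305 − 7·(587/19) = 1686/19.
ΔCS = ½(1091/19 + 1686/19)(672/19 − 587/19) = 236045/722; ΔPS = ½(1091/19 + 1686/19)(910/19 − 672/19) = 330463/361.
Government spending = 17 × 1686/19 = 28662/19.
Net change = 236045/722 + 330463/361 − 28662/19 = -10115/38. The loss equals the DWL triangle ½·17·595/19.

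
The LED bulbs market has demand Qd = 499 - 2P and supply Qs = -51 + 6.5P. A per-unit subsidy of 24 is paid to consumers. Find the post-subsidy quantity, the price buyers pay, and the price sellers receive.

Pre-subsidy: 499 - 2P = -51 + 6.5P gives P* = 1100/17, Q* = 6283/17.
With the rebate, buyers effectively pay Pb = Ps − 24, where Ps is the price sellers receive.
Demand in terms of Ps becomes Qd = 499 − 2(Ps − 24) = 547 - 2Ps. Setting this equal to supply: 547 - 2Ps = -51 + 6.5Ps, so Ps = 1196/17.
Buyers pay Pb = 1196/17 − 24 = 788/17; Q' = -51 + 6.5·(1196/17) = 6907/17.

Q' = 6907/17; buyers pay 788/17; sellers receive 1196/17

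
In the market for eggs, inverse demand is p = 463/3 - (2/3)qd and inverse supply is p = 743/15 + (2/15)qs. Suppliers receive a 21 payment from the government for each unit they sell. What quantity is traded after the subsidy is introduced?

q' = 157.25

Pre-subsidy: 463/3 - (2/3)q = 743/15 + (2/15)q gives q* = 131 and p* = 67.
With the subsidy, sellers receive ps = pb + 21 for each unit, where pb is the price buyers pay.
On the curves, pb = 463/3 - (2/3)q and ps = 743/15 + (2/15)q; the wedge ps − pb = 21 gives 743/15 + (2/15)q − (463/3 - (2/3)q) = 21, so q' = 157.25.
Then pb = 463/3 − (2/3)·157.25 = 49.5 and ps = 743/15 + (2/15)·157.25 = 70.5.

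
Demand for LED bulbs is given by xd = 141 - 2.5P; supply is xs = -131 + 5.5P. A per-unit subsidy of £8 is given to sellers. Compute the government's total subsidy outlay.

Pre-subsidy: 141 - 2.5P = -131 + 5.5P gives P* = 34, x* = 56.
With the subsidy, sellers receive Ps = Pb + 8 for each unit, where Pb is the price buyers pay.
Supply in terms of Pb becomes xs = -131 + 5.5(Pb + 8) = -87 + 5.5Pb. Setting this equal to demand: 141 - 2.5Pb = -87 + 5.5Pb, so Pb = 28.5.
Sellers receive Ps = 28.5 + 8 = 36.5; x' = 141 − 2.5·28.5 = 69.75.
Government outlay = subsidy × quantity = 8 × 69.75 = 558.

Government cost = £558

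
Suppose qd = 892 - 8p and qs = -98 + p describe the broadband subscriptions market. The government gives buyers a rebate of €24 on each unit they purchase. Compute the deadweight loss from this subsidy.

Pre-subsidy: 892 - 8p = -98 + p gives p* = 110, q* = 12.
With the rebate, buyers effectively pay pb = ps − 24, where ps is the price sellers receive.
Demand in terms of ps becomes qd = 892 − 8(ps − 24) = 1084 - 8ps. Setting this equal to supply: 1084 - 8ps = -98 + ps, so ps = 394/3.
Buyers pay pb = 394/3 − 24 = 322/3; q' = -98 + 1·(394/3) = 100/3.
The subsidy expands output by 100/3 − 12 = 64/3 past the efficient level; on those units the gap between marginal cost and willingness to pay runs from 0 up to 24.
DWL = ½ × 24 × 64/3 = 256.

Deadweight loss = €256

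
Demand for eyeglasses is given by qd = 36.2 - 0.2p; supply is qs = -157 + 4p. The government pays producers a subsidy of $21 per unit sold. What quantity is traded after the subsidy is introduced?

q' = 31

Pre-subsidy: 36.2 - 0.2p = -157 + 4p gives p* = 46, q* = 27.
With the subsidy, sellers receive ps = pb + 21 for each unit, where pb is the price buyers pay.
Supply in terms of pb becomes qs = -157 + 4(pb + 21) = -73 + 4pb. Setting this equal to demand: 36.2 - 0.2pb = -73 + 4pb, so pb = 26.
Sellers receive ps = 26 + 21 = 47; q' = 36.2 − 0.2·26 = 31.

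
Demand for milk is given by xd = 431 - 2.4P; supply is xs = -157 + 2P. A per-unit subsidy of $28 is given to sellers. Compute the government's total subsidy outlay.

Government cost = 43372/11

Pre-subsidy: 431 - 2.4P = -157 + 2P gives P* = 1470/11, x* = 1213/11.
With the subsidy, sellers receive Ps = Pb + 28 for each unit, where Pb is the price buyers pay.
Supply in terms of Pb becomes xs = -157 + 2(Pb + 28) = -101 + 2Pb. Setting this equal to demand: 431 - 2.4Pb = -101 + 2Pb, so Pb = 1330/11.
Sellers receive Ps = 1330/11 + 28 = 1638/11; x' = 431 − 2.4·(1330/11) = 1549/11.
Government outlay = subsidy × quantity = 28 × 1549/11 = 43372/11.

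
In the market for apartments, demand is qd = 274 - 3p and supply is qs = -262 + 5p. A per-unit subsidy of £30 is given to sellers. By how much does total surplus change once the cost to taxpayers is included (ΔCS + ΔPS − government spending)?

Net change in total surplus = -£843.75

Pre-subsidy: 274 - 3p = -262 + 5p gives p* = 67, q* = 73.
With the subsidy, sellers receive ps = pb + 30 for each unit, where pb is the price buyers pay.
Supply in terms of pb becomes qs = -262 + 5(pb + 30) = -112 + 5pb. Setting this equal to demand: 274 - 3pb = -112 + 5pb, so pb = 48.25.
Sellers receive ps = 48.25 + 30 = 78.25; q' = 274 − 3·48.25 = 129.25.
ΔCS = ½(73 + 129.25)(67 − 48.25) = 1896.09375; ΔPS = ½(73 + 129.25)(78.25 − 67) = 1137.65625.
Government spending = 30 × 129.25 = 3877.5.
Net change = 1896.09375 + 1137.65625 − 3877.5 = -843.75. The loss equals the DWL triangle ½·30·56.25.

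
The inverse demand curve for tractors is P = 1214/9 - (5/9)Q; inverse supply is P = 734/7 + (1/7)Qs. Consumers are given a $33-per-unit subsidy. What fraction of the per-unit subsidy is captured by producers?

Pre-subsidy: 1214/9 - (5/9)Q = 734/7 + (1/7)Q gives Q* = 43 and P* = 111.
With the rebate, buyers effectively pay Pb = Ps − 33, where Ps is the price sellers receive.
On the curves, Pb = 1214/9 - (5/9)Q and Ps = 734/7 + (1/7)Q; the wedge Ps − Pb = 33 gives 734/7 + (1/7)Q − (1214/9 - (5/9)Q) = 33, so Q' = 90.25.
Then Pb = 1214/9 − (5/9)·90.25 = 84.75 and Ps = 734/7 + (1/7)·90.25 = 117.75.
Buyers' price falls by P* − Pb = 111 − 84.75 = 26.25; sellers' price rises by Ps − P* = 117.75 − 111 = 6.75.
So producers capture 6.75/33 = 9/44 of each unit of subsidy.

Producer share = 9/44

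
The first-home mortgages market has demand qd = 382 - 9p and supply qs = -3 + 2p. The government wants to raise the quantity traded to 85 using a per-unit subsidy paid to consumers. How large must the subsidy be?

Required subsidy s = 11 per unit

At q = 85, invert demand for the buyer price: pb = (382 − 85)/9 = 33; invert supply for the seller price: ps = (85 − (-3))/2 = 44.
The subsidy must fill the gap: s = ps − pb = 44 − 33 = 11.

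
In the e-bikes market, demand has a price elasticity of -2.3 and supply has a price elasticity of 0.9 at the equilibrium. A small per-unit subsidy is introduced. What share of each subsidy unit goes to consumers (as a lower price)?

For a small subsidy around the equilibrium, the benefit split depends on the relative slopes, which at a point are proportional to the elasticities.
Buyer share = εs/(εs + |εd|) = 0.9/(0.9 + 2.3) = 0.28125; seller share = |εd|/(εs + |εd|) = 0.71875.

Consumer share = 0.28125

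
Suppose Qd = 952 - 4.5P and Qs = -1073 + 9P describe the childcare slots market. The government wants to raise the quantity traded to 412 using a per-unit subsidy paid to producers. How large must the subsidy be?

Required subsidy s = 45 per unit

At Q = 412, invert demand for the buyer price: Pb = (952 − 412)/4.5 = 120; invert supply for the seller price: Ps = (412 − (-1073))/9 = 165.
The subsidy must fill the gap: s = Ps − Pb = 165 − 120 = 45.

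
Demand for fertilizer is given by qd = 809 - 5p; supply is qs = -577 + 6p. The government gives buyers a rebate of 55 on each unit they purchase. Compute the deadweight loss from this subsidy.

Deadweight loss = 4125

Pre-subsidy: 809 - 5p = -577 + 6p gives p* = 126, q* = 179.
With the rebate, buyers effectively pay pb = ps − 55, where ps is the price sellers receive.
Demand in terms of ps becomes qd = 809 − 5(ps − 55) = 1084 - 5ps. Setting this equal to supply: 1084 - 5ps = -577 + 6ps, so ps = 151.
Buyers pay pb = 151 − 55 = 96; q' = -577 + 6·151 = 329.
The subsidy expands output by 329 − 179 = 150 past the efficient level; on those units the gap between marginal cost and willingness to pay runs from 0 up to 55.
DWL = ½ × 55 × 150 = 4125.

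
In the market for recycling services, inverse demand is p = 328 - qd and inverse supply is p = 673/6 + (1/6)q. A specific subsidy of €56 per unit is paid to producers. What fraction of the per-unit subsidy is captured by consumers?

Pre-subsidy: 328 - q = 673/6 + (1/6)q gives q* = 185 and p* = 143.
With the subsidy, sellers receive ps = pb + 56 for each unit, where pb is the price buyers pay.
On the curves, pb = 328 - q and ps = 673/6 + (1/6)q; the wedge ps − pb = 56 gives 673/6 + (1/6)q − (328 - q) = 56, so q' = 233.
Then pb = 328 − 1·233 = 95 and ps = 673/6 + (1/6)·233 = 151.
Buyers' price falls by p* − pb = 143 − 95 = 48; sellers' price rises by ps − p* = 151 − 143 = 8.
So consumers capture 48/56 = 6/7 of each unit of subsidy.

Consumer share = 6/7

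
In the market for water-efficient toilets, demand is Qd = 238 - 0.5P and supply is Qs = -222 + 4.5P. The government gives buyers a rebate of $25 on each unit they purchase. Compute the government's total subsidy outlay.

Pre-subsidy: 238 - 0.5P = -222 + 4.5P gives P* = 92, Q* = 192.
With the rebate, buyers effectively pay Pb = Ps − 25, where Ps is the price sellers receive.
Demand in terms of Ps becomes Qd = 238 − 0.5(Ps − 25) = 250.5 - 0.5Ps. Setting this equal to supply: 250.5 - 0.5Ps = -222 + 4.5Ps, so Ps = 94.5.
Buyers pay Pb = 94.5 − 25 = 69.5; Q' = -222 + 4.5·94.5 = 203.25.
Government outlay = subsidy × quantity = 25 × 203.25 = 5081.25.

Government cost = $5081.25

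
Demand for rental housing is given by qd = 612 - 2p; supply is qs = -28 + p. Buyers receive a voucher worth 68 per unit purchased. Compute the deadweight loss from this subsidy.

Deadweight loss = 4624/3

Pre-subsidy: 612 - 2p = -28 + p gives p* = 640/3, q* = 556/3.
With the rebate, buyers effectively pay pb = ps − 68, where ps is the price sellers receive.
Demand in terms of ps becomes qd = 612 − 2(ps − 68) = 748 - 2ps. Setting this equal to supply: 748 - 2ps = -28 + ps, so ps = 776/3.
Buyers pay pb = 776/3 − 68 = 572/3; q' = -28 + 1·(776/3) = 692/3.
The subsidy expands output by 692/3 − 556/3 = 136/3 past the efficient level; on those units the gap between marginal cost and willingness to pay runs from 0 up to 68.
DWL = ½ × 68 × 136/3 = 4624/3.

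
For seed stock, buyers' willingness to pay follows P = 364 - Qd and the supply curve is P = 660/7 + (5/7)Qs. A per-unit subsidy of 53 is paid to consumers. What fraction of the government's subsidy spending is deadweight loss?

DWL / government spending = 371/4518

Pre-subsidy: 364 - Q = 660/7 + (5/7)Q gives Q* = 472/3 and P* = 620/3.
With the rebate, buyers effectively pay Pb = Ps − 53, where Ps is the price sellers receive.
On the curves, Pb = 364 - Q and Ps = 660/7 + (5/7)Q; the wedge Ps − Pb = 53 gives 660/7 + (5/7)Q − (364 - Q) = 53, so Q' = 188.25.
Then Pb = 364 − 1·188.25 = 175.75 and Ps = 660/7 + (5/7)·188.25 = 228.75.
ΔCS = ½(472/3 + 188.25)(620/3 − 175.75) = 1538537/288; ΔPS = ½(472/3 + 188.25)(228.75 − 620/3) = 1098955/288.
Government spending = 53 × 188.25 = 9977.25.
DWL = ½ × 53 × (188.25 − 472/3) = 19663/24; fraction = (19663/24) / 9977.25 = 371/4518.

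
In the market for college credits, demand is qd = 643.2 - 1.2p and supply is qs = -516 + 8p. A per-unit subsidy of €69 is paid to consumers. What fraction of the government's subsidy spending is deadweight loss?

DWL / government spending = 3/47

Pre-subsidy: 643.2 - 1.2p = -516 + 8p gives p* = 126, q* = 492.
With the rebate, buyers effectively pay pb = ps − 69, where ps is the price sellers receive.
Demand in terms of ps becomes qd = 643.2 − 1.2(ps − 69) = 726 - 1.2ps. Setting this equal to supply: 726 - 1.2ps = -516 + 8ps, so ps = 135.
Buyers pay pb = 135 − 69 = 66; q' = -516 + 8·135 = 564.
ΔCS = ½(492 + 564)(126 − 66) = 31680; ΔPS = ½(492 + 564)(135 − 126) = 4752.
Government spending = 69 × 564 = 38916.
DWL = ½ × 69 × (564 − 492) = 2484; fraction = 2484 / 38916 = 3/47.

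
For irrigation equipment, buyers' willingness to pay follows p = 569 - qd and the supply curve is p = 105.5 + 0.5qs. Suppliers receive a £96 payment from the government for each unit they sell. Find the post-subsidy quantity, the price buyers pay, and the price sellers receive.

q' = 373; buyers pay £196; sellers receive £292

Pre-subsidy: 569 - q = 105.5 + 0.5q gives q* = 309 and p* = 260.
With the subsidy, sellers receive ps = pb + 96 for each unit, where pb is the price buyers pay.
On the curves, pb = 569 - q and ps = 105.5 + 0.5q; the wedge ps − pb = 96 gives 105.5 + 0.5q − (569 - q) = 96, so q' = 373.
Then pb = 569 − 1·373 = 196 and ps = 105.5 + 0.5·373 = 292.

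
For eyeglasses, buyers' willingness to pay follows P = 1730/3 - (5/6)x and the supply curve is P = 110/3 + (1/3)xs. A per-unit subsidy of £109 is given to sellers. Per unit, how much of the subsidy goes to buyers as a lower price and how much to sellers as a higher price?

Pre-subsidy: 1730/3 - (5/6)x = 110/3 + (1/3)x gives x* = 3240/7 and P* = 4010/21.
With the subsidy, sellers receive Ps = Pb + 109 for each unit, where Pb is the price buyers pay.
On the curves, Pb = 1730/3 - (5/6)x and Ps = 110/3 + (1/3)x; the wedge Ps − Pb = 109 gives 110/3 + (1/3)x − (1730/3 - (5/6)x) = 109, so x' = 3894/7.
Then Pb = 1730/3 − (5/6)·(3894/7) = 2375/21 and Ps = 110/3 + (1/3)·(3894/7) = 4664/21.
Buyers' price falls by P* − Pb = 4010/21 − 2375/21 = 545/7; sellers' price rises by Ps − P* = 4664/21 − 4010/21 = 218/7.

Buyers gain 545/7 per unit; sellers gain 218/7 per unit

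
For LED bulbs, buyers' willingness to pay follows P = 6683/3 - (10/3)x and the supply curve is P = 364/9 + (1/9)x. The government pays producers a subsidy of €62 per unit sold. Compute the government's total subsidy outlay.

Pre-subsidy: 6683/3 - (10/3)x = 364/9 + (1/9)x gives x* = 635 and P* = 111.
With the subsidy, sellers receive Ps = Pb + 62 for each unit, where Pb is the price buyers pay.
On the curves, Pb = 6683/3 - (10/3)x and Ps = 364/9 + (1/9)x; the wedge Ps − Pb = 62 gives 364/9 + (1/9)x − (6683/3 - (10/3)x) = 62, so x' = 653.
Then Pb = 6683/3 − (10/3)·653 = 51 and Ps = 364/9 + (1/9)·653 = 113.
Government outlay = subsidy × quantity = 62 × 653 = 40486.

Government cost = €40486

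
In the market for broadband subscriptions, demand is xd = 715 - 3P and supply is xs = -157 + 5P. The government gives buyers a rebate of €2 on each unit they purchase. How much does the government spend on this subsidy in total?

Government cost = €783.5

Pre-subsidy: 715 - 3P = -157 + 5P gives P* = 109, x* = 388.
With the rebate, buyers effectively pay Pb = Ps − 2, where Ps is the price sellers receive.
Demand in terms of Ps becomes xd = 715 − 3(Ps − 2) = 721 - 3Ps. Setting this equal to supply: 721 - 3Ps = -157 + 5Ps, so Ps = 109.75.
Buyers pay Pb = 109.75 − 2 = 107.75; x' = -157 + 5·109.75 = 391.75.
Government outlay = subsidy × quantity = 2 × 391.75 = 783.5.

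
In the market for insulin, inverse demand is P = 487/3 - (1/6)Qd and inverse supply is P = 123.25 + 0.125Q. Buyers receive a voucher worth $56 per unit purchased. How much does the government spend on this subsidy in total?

Pre-subsidy: 487/3 - (1/6)Q = 123.25 + 0.125Q gives Q* = 134 and P* = 140.
With the rebate, buyers effectively pay Pb = Ps − 56, where Ps is the price sellers receive.
On the curves, Pb = 487/3 - (1/6)Q and Ps = 123.25 + 0.125Q; the wedge Ps − Pb = 56 gives 123.25 + 0.125Q − (487/3 - (1/6)Q) = 56, so Q' = 326.
Then Pb = 487/3 − (1/6)·326 = 108 and Ps = 123.25 + 0.125·326 = 164.
Government outlay = subsidy × quantity = 56 × 326 = 18256.

Government cost = $18256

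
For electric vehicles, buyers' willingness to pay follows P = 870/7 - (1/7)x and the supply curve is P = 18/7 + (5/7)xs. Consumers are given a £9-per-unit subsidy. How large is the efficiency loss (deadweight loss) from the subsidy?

Pre-subsidy: 870/7 - (1/7)x = 18/7 + (5/7)x gives x* = 142 and P* = 104.
With the rebate, buyers effectively pay Pb = Ps − 9, where Ps is the price sellers receive.
On the curves, Pb = 870/7 - (1/7)x and Ps = 18/7 + (5/7)x; the wedge Ps − Pb = 9 gives 18/7 + (5/7)x − (870/7 - (1/7)x) = 9, so x' = 152.5.
Then Pb = 870/7 − (1/7)·152.5 = 102.5 and Ps = 18/7 + (5/7)·152.5 = 111.5.
The subsidy expands output by 152.5 − 142 = 10.5 past the efficient level; on those units the gap between marginal cost and willingness to pay runs from 0 up to 9.
DWL = ½ × 9 × 10.5 = 47.25.

Deadweight loss = £47.25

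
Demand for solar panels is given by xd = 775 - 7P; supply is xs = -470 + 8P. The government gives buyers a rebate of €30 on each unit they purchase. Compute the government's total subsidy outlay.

Pre-subsidy: 775 - 7P = -470 + 8P gives P* = 83, x* = 194.
With the rebate, buyers effectively pay Pb = Ps − 30, where Ps is the price sellers receive.
Demand in terms of Ps becomes xd = 775 − 7(Ps − 30) = 985 - 7Ps. Setting this equal to supply: 985 - 7Ps = -470 + 8Ps, so Ps = 97.
Buyers pay Pb = 97 − 30 = 67; x' = -470 + 8·97 = 306.
Government outlay = subsidy × quantity = 30 × 306 = 9180.

Government cost = €9180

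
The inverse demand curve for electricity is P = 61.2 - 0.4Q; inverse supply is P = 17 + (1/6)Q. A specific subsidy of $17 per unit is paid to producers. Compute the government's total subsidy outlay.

Government cost = $1836

Pre-subsidy: 61.2 - 0.4Q = 17 + (1/6)Q gives Q* = 78 and P* = 30.
With the subsidy, sellers receive Ps = Pb + 17 for each unit, where Pb is the price buyers pay.
On the curves, Pb = 61.2 - 0.4Q and Ps = 17 + (1/6)Q; the wedge Ps − Pb = 17 gives 17 + (1/6)Q − (61.2 - 0.4Q) = 17, so Q' = 108.
Then Pb = 61.2 − 0.4·108 = 18 and Ps = 17 + (1/6)·108 = 35.
Government outlay = subsidy × quantity = 17 × 108 = 1836.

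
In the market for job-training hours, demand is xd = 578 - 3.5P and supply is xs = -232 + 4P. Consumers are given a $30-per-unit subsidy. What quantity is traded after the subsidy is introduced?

x' = 256

Pre-subsidy: 578 - 3.5P = -232 + 4P gives P* = 108, x* = 200.
With the rebate, buyers effectively pay Pb = Ps − 30, where Ps is the price sellers receive.
Demand in terms of Ps becomes xd = 578 − 3.5(Ps − 30) = 683 - 3.5Ps. Setting this equal to supply: 683 - 3.5Ps = -232 + 4Ps, so Ps = 122.
Buyers pay Pb = 122 − 30 = 92; x' = -232 + 4·122 = 256.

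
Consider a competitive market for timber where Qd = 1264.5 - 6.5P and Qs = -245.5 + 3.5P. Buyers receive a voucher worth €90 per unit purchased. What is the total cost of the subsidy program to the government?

Pre-subsidy: 1264.5 - 6.5P = -245.5 + 3.5P gives P* = 151, Q* = 283.
With the rebate, buyers effectively pay Pb = Ps − 90, where Ps is the price sellers receive.
Demand in terms of Ps becomes Qd = 1264.5 − 6.5(Ps − 90) = 1849.5 - 6.5Ps. Setting this equal to supply: 1849.5 - 6.5Ps = -245.5 + 3.5Ps, so Ps = 209.5.
Buyers pay Pb = 209.5 − 90 = 119.5; Q' = -245.5 + 3.5·209.5 = 487.75.
Government outlay = subsidy × quantity = 90 × 487.75 = 43897.5.

Government cost = €43897.5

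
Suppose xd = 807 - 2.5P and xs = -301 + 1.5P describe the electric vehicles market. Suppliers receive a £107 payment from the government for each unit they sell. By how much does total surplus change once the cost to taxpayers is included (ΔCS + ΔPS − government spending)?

Net change in total surplus = -£5366.71875

Pre-subsidy: 807 - 2.5P = -301 + 1.5P gives P* = 277, x* = 114.5.
With the subsidy, sellers receive Ps = Pb + 107 for each unit, where Pb is the price buyers pay.
Supply in terms of Pb becomes xs = -301 + 1.5(Pb + 107) = -140.5 + 1.5Pb. Setting this equal to demand: 807 - 2.5Pb = -140.5 + 1.5Pb, so Pb = 236.875.
Sellers receive Ps = 236.875 + 107 = 343.875; x' = 807 − 2.5·236.875 = 214.8125.
ΔCS = ½(114.5 + 214.8125)(277 − 236.875) = 6606.83203125; ΔPS = ½(114.5 + 214.8125)(343.875 − 277) = 11011.38671875.
Government spending = 107 × 214.8125 = 22984.9375.
Net change = 6606.83203125 + 11011.38671875 − 22984.9375 = -5366.71875. The loss equals the DWL triangle ½·107·100.3125.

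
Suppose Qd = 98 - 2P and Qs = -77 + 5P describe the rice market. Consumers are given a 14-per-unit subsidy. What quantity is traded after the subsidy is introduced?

Q' = 68

Pre-subsidy: 98 - 2P = -77 + 5P gives P* = 25, Q* = 48.
With the rebate, buyers effectively pay Pb = Ps − 14, where Ps is the price sellers receive.
Demand in terms of Ps becomes Qd = 98 − 2(Ps − 14) = 126 - 2Ps. Setting this equal to supply: 126 - 2Ps = -77 + 5Ps, so Ps = 29.
Buyers pay Pb = 29 − 14 = 15; Q' = -77 + 5·29 = 68.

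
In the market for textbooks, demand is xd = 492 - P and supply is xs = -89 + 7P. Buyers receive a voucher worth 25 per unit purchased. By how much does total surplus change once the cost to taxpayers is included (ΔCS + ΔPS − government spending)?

Pre-subsidy: 492 - P = -89 + 7P gives P* = 72.625, x* = 419.375.
With the rebate, buyers effectively pay Pb = Ps − 25, where Ps is the price sellers receive.
Demand in terms of Ps becomes xd = 492 − 1(Ps − 25) = 517 - Ps. Setting this equal to supply: 517 - Ps = -89 + 7Ps, so Ps = 75.75.
Buyers pay Pb = 75.75 − 25 = 50.75; x' = -89 + 7·75.75 = 441.25.
ΔCS = ½(419.375 + 441.25)(72.625 − 50.75) = 9413.0859375; ΔPS = ½(419.375 + 441.25)(75.75 − 72.625) = 1344.7265625.
Government spending = 25 × 441.25 = 11031.25.
Net change = 9413.0859375 + 1344.7265625 − 11031.25 = -273.4375. The loss equals the DWL triangle ½·25·21.875.

Net change in total surplus = -273.4375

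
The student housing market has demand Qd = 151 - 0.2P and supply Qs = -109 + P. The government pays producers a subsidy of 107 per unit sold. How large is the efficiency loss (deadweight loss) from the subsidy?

Pre-subsidy: 151 - 0.2P = -109 + P gives P* = 650/3, Q* = 323/3.
With the subsidy, sellers receive Ps = Pb + 107 for each unit, where Pb is the price buyers pay.
Supply in terms of Pb becomes Qs = -109 + 1(Pb + 107) = -2 + Pb. Setting this equal to demand: 151 - 0.2Pb = -2 + Pb, so Pb = 127.5.
Sellers receive Ps = 127.5 + 107 = 234.5; Q' = 151 − 0.2·127.5 = 125.5.
The subsidy expands output by 125.5 − 323/3 = 107/6 past the efficient level; on those units the gap between marginal cost and willingness to pay runs from 0 up to 107.
DWL = ½ × 107 × 107/6 = 11449/12.

Deadweight loss = 11449/12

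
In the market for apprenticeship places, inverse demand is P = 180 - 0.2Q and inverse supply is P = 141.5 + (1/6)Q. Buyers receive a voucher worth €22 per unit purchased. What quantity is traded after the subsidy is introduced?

Q' = 165

Pre-subsidy: 180 - 0.2Q = 141.5 + (1/6)Q gives Q* = 105 and P* = 159.
With the rebate, buyers effectively pay Pb = Ps − 22, where Ps is the price sellers receive.
On the curves, Pb = 180 - 0.2Q and Ps = 141.5 + (1/6)Q; the wedge Ps − Pb = 22 gives 141.5 + (1/6)Q − (180 - 0.2Q) = 22, so Q' = 165.
Then Pb = 180 − 0.2·165 = 147 and Ps = 141.5 + (1/6)·165 = 169.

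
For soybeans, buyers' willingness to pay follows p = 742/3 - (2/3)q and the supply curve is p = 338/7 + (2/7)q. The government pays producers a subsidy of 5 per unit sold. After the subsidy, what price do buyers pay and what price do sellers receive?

Buyers pay 104.5; sellers receive 109.5

Pre-subsidy: 742/3 - (2/3)q = 338/7 + (2/7)q gives q* = 209 and p* = 108.
With the subsidy, sellers receive ps = pb + 5 for each unit, where pb is the price buyers pay.
On the curves, pb = 742/3 - (2/3)q and ps = 338/7 + (2/7)q; the wedge ps − pb = 5 gives 338/7 + (2/7)q − (742/3 - (2/3)q) = 5, so q' = 214.25.
Then pb = 742/3 − (2/3)·214.25 = 104.5 and ps = 338/7 + (2/7)·214.25 = 109.5.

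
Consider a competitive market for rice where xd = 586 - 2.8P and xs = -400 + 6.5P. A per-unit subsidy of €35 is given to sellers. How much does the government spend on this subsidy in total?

Pre-subsidy: 586 - 2.8P = -400 + 6.5P gives P* = 9860/93, x* = 26890/93.
With the subsidy, sellers receive Ps = Pb + 35 for each unit, where Pb is the price buyers pay.
Supply in terms of Pb becomes xs = -400 + 6.5(Pb + 35) = -172.5 + 6.5Pb. Setting this equal to demand: 586 - 2.8Pb = -172.5 + 6.5Pb, so Pb = 7585/93.
Sellers receive Ps = 7585/93 + 35 = 10840/93; x' = 586 − 2.8·(7585/93) = 33260/93.
Government outlay = subsidy × quantity = 35 × 33260/93 = 1164100/93.

Government cost = 1164100/93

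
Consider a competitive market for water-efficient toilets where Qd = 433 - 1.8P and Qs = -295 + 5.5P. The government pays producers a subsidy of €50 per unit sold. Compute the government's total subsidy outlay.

Pre-subsidy: 433 - 1.8P = -295 + 5.5P gives P* = 7280/73, Q* = 18505/73.
With the subsidy, sellers receive Ps = Pb + 50 for each unit, where Pb is the price buyers pay.
Supply in terms of Pb becomes Qs = -295 + 5.5(Pb + 50) = -20 + 5.5Pb. Setting this equal to demand: 433 - 1.8Pb = -20 + 5.5Pb, so Pb = 4530/73.
Sellers receive Ps = 4530/73 + 50 = 8180/73; Q' = 433 − 1.8·(4530/73) = 23455/73.
Government outlay = subsidy × quantity = 50 × 23455/73 = 1172750/73.

Government cost = 1172750/73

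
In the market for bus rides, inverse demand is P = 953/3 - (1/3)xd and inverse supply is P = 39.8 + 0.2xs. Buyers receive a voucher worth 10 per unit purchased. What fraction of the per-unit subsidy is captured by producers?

Pre-subsidy: 953/3 - (1/3)x = 39.8 + 0.2x gives x* = 521 and P* = 144.
With the rebate, buyers effectively pay Pb = Ps − 10, where Ps is the price sellers receive.
On the curves, Pb = 953/3 - (1/3)x and Ps = 39.8 + 0.2x; the wedge Ps − Pb = 10 gives 39.8 + 0.2x − (953/3 - (1/3)x) = 10, so x' = 539.75.
Then Pb = 953/3 − (1/3)·539.75 = 137.75 and Ps = 39.8 + 0.2·539.75 = 147.75.
Buyers' price falls by P* − Pb = 144 − 137.75 = 6.25; sellers' price rises by Ps − P* = 147.75 − 144 = 3.75.
So producers capture 3.75/10 = 0.375 of each unit of subsidy.

Producer share = 0.375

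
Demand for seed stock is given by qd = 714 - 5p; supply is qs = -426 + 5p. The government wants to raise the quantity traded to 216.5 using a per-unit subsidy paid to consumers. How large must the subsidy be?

At q = 216.5, invert demand for the buyer price: pb = (714 − 216.5)/5 = 99.5; invert supply for the seller price: ps = (216.5 − (-426))/5 = 128.5.
The subsidy must fill the gap: s = ps − pb = 128.5 − 99.5 = 29.

Required subsidy s = 29 per unit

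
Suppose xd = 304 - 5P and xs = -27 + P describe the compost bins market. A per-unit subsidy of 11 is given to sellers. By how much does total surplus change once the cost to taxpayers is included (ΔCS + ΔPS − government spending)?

Net change in total surplus = -605/12

Pre-subsidy: 304 - 5P = -27 + P gives P* = 331/6, x* = 169/6.
With the subsidy, sellers receive Ps = Pb + 11 for each unit, where Pb is the price buyers pay.
Supply in terms of Pb becomes xs = -27 + 1(Pb + 11) = -16 + Pb. Setting this equal to demand: 304 - 5Pb = -16 + Pb, so Pb = 160/3.
Sellers receive Ps = 160/3 + 11 = 193/3; x' = 304 − 5·(160/3) = 112/3.
ΔCS = ½(169/6 + 112/3)(331/6 − 160/3) = 1441/24; ΔPS = ½(169/6 + 112/3)(193/3 − 331/6) = 7205/24.
Government spending = 11 × 112/3 = 1232/3.
Net change = 1441/24 + 7205/24 − 1232/3 = -605/12. The loss equals the DWL triangle ½·11·55/6.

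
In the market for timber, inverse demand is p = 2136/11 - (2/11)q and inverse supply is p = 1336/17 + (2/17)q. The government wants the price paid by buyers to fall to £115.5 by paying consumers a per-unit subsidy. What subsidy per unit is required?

At a buyer price of 115.5, quantity demanded is 1068 − 5.5·115.5 = 432.75.
Sellers supply 432.75 only when they receive ps = 1336/17 + (2/17)·432.75 = 129.5.
s = ps − pb = 129.5 − 115.5 = 14.

Required subsidy s = £14 per unit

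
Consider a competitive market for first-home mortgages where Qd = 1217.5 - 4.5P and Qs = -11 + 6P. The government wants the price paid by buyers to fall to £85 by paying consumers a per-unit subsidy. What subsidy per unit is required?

Required subsidy s = £56 per unit

At a buyer price of 85, quantity demanded is 1217.5 − 4.5·85 = 835.
Sellers supply 835 only when they receive Ps with -11 + 6·Ps = 835, i.e. Ps = 141.
s = Ps − Pb = 141 − 85 = 56.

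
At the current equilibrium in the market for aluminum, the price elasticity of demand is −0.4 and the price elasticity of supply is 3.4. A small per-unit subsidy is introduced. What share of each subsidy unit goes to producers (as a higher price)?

Producer share = 2/19

For a small subsidy around the equilibrium, the benefit split depends on the relative slopes, which at a point are proportional to the elasticities.
Buyer share = εs/(εs + |εd|) = 3.4/(3.4 + 0.4) = 17/19; seller share = |εd|/(εs + |εd|) = 2/19.
So producers capture 2/19 of the subsidy.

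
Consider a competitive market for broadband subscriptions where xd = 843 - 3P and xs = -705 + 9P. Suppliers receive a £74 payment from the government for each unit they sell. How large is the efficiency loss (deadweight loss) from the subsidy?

Deadweight loss = £6160.5

Pre-subsidy: 843 - 3P = -705 + 9P gives P* = 129, x* = 456.
With the subsidy, sellers receive Ps = Pb + 74 for each unit, where Pb is the price buyers pay.
Supply in terms of Pb becomes xs = -705 + 9(Pb + 74) = -39 + 9Pb. Setting this equal to demand: 843 - 3Pb = -39 + 9Pb, so Pb = 73.5.
Sellers receive Ps = 73.5 + 74 = 147.5; x' = 843 − 3·73.5 = 622.5.
The subsidy expands output by 622.5 − 456 = 166.5 past the efficient level; on those units the gap between marginal cost and willingness to pay runs from 0 up to 74.
DWL = ½ × 74 × 166.5 = 6160.5.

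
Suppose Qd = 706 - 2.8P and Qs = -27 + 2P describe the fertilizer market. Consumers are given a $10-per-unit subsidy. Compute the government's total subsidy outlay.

Government cost = 17405/6

Pre-subsidy: 706 - 2.8P = -27 + 2P gives P* = 3665/24, Q* = 3341/12.
With the rebate, buyers effectively pay Pb = Ps − 10, where Ps is the price sellers receive.
Demand in terms of Ps becomes Qd = 706 − 2.8(Ps − 10) = 734 - 2.8Ps. Setting this equal to supply: 734 - 2.8Ps = -27 + 2Ps, so Ps = 3805/24.
Buyers pay Pb = 3805/24 − 10 = 3565/24; Q' = -27 + 2·(3805/24) = 3481/12.
Government outlay = subsidy × quantity = 10 × 3481/12 = 17405/6.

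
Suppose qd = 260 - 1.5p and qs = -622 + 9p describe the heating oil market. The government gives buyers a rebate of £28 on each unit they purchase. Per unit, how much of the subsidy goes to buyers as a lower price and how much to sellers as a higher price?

Buyers gain £24 per unit; sellers gain £4 per unit

Pre-subsidy: 260 - 1.5p = -622 + 9p gives p* = 84, q* = 134.
With the rebate, buyers effectively pay pb = ps − 28, where ps is the price sellers receive.
Demand in terms of ps becomes qd = 260 − 1.5(ps − 28) = 302 - 1.5ps. Setting this equal to supply: 302 - 1.5ps = -622 + 9ps, so ps = 88.
Buyers pay pb = 88 − 28 = 60; q' = -622 + 9·88 = 170.
Buyers' price falls by p* − pb = 84 − 60 = 24; sellers' price rises by ps − p* = 88 − 84 = 4.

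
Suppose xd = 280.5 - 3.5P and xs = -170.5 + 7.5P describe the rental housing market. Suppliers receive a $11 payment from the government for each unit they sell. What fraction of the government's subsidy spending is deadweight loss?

Pre-subsidy: 280.5 - 3.5P = -170.5 + 7.5P gives P* = 41, x* = 137.
With the subsidy, sellers receive Ps = Pb + 11 for each unit, where Pb is the price buyers pay.
Supply in terms of Pb becomes xs = -170.5 + 7.5(Pb + 11) = -88 + 7.5Pb. Setting this equal to demand: 280.5 - 3.5Pb = -88 + 7.5Pb, so Pb = 33.5.
Sellers receive Ps = 33.5 + 11 = 44.5; x' = 280.5 − 3.5·33.5 = 163.25.
ΔCS = ½(137 + 163.25)(41 − 33.5) = 1125.9375; ΔPS = ½(137 + 163.25)(44.5 − 41) = 525.4375.
Government spending = 11 × 163.25 = 1795.75.
DWL = ½ × 11 × (163.25 − 137) = 144.375; fraction = 144.375 / 1795.75 = 105/1306.

DWL / government spending = 105/1306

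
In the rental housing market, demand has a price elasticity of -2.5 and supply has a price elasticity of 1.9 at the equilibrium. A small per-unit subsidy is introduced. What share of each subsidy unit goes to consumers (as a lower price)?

For a small subsidy around the equilibrium, the benefit split depends on the relative slopes, which at a point are proportional to the elasticities.
Buyer share = εs/(εs + |εd|) = 1.9/(1.9 + 2.5) = 19/44; seller share = |εd|/(εs + |εd|) = 25/44.

Consumer share = 19/44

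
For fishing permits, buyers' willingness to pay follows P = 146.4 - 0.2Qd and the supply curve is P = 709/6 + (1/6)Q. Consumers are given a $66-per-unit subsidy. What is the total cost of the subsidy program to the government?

Pre-subsidy: 146.4 - 0.2Q = 709/6 + (1/6)Q gives Q* = 77 and P* = 131.
With the rebate, buyers effectively pay Pb = Ps − 66, where Ps is the price sellers receive.
On the curves, Pb = 146.4 - 0.2Q and Ps = 709/6 + (1/6)Q; the wedge Ps − Pb = 66 gives 709/6 + (1/6)Q − (146.4 - 0.2Q) = 66, so Q' = 257.
Then Pb = 146.4 − 0.2·257 = 95 and Ps = 709/6 + (1/6)·257 = 161.
Government outlay = subsidy × quantity = 66 × 257 = 16962.

Government cost = $16962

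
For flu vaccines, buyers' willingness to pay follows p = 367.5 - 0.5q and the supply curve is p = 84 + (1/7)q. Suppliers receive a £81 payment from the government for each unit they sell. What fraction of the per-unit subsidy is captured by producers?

Producer share = 2/9

Pre-subsidy: 367.5 - 0.5q = 84 + (1/7)q gives q* = 441 and p* = 147.
With the subsidy, sellers receive ps = pb + 81 for each unit, where pb is the price buyers pay.
On the curves, pb = 367.5 - 0.5q and ps = 84 + (1/7)q; the wedge ps − pb = 81 gives 84 + (1/7)q − (367.5 - 0.5q) = 81, so q' = 567.
Then pb = 367.5 − 0.5·567 = 84 and ps = 84 + (1/7)·567 = 165.
Buyers' price falls by p* − pb = 147 − 84 = 63; sellers' price rises by ps − p* = 165 − 147 = 18.
So producers capture 18/81 = 2/9 of each unit of subsidy.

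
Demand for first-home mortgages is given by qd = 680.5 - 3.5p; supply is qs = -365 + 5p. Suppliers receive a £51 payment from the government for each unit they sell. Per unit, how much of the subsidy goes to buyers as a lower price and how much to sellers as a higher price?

Pre-subsidy: 680.5 - 3.5p = -365 + 5p gives p* = 123, q* = 250.
With the subsidy, sellers receive ps = pb + 51 for each unit, where pb is the price buyers pay.
Supply in terms of pb becomes qs = -365 + 5(pb + 51) = -110 + 5pb. Setting this equal to demand: 680.5 - 3.5pb = -110 + 5pb, so pb = 93.
Sellers receive ps = 93 + 51 = 144; q' = 680.5 − 3.5·93 = 355.
Buyers' price falls by p* − pb = 123 − 93 = 30; sellers' price rises by ps − p* = 144 − 123 = 21.

Buyers gain £30 per unit; sellers gain £21 per unit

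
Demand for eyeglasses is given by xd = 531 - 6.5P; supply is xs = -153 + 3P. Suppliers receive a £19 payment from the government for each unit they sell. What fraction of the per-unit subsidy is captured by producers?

Producer share = 13/19

Pre-subsidy: 531 - 6.5P = -153 + 3P gives P* = 72, x* = 63.
With the subsidy, sellers receive Ps = Pb + 19 for each unit, where Pb is the price buyers pay.
Supply in terms of Pb becomes xs = -153 + 3(Pb + 19) = -96 + 3Pb. Setting this equal to demand: 531 - 6.5Pb = -96 + 3Pb, so Pb = 66.
Sellers receive Ps = 66 + 19 = 85; x' = 531 − 6.5·66 = 102.
Buyers' price falls by P* − Pb = 72 − 66 = 6; sellers' price rises by Ps − P* = 85 − 72 = 13.
So producers capture 13/19 = 13/19 of each unit of subsidy.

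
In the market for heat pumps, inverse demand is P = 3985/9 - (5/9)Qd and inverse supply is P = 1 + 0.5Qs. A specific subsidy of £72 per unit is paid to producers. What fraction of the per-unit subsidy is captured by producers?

Producer share = 9/19

Pre-subsidy: 3985/9 - (5/9)Q = 1 + 0.5Q gives Q* = 7952/19 and P* = 3995/19.
With the subsidy, sellers receive Ps = Pb + 72 for each unit, where Pb is the price buyers pay.
On the curves, Pb = 3985/9 - (5/9)Q and Ps = 1 + 0.5Q; the wedge Ps − Pb = 72 gives 1 + 0.5Q − (3985/9 - (5/9)Q) = 72, so Q' = 9248/19.
Then Pb = 3985/9 − (5/9)·(9248/19) = 3275/19 and Ps = 1 + 0.5·(9248/19) = 4643/19.
Buyers' price falls by P* − Pb = 3995/19 − 3275/19 = 720/19; sellers' price rises by Ps − P* = 4643/19 − 3995/19 = 648/19.
So producers capture (648/19)/72 = 9/19 of each unit of subsidy.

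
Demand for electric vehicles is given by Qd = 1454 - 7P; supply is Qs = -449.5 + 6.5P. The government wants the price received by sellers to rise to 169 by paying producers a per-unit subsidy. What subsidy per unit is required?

At a seller price of 169, quantity supplied is -449.5 + 6.5·169 = 649.
Buyers absorb 649 only when they pay Pb with 1454 − 7·Pb = 649, i.e. Pb = 115.
s = Ps − Pb = 169 − 115 = 54.

Required subsidy s = 54 per unit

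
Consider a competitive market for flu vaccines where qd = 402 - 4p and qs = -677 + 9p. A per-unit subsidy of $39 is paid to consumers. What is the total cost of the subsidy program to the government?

Government cost = $6942

Pre-subsidy: 402 - 4p = -677 + 9p gives p* = 83, q* = 70.
With the rebate, buyers effectively pay pb = ps − 39, where ps is the price sellers receive.
Demand in terms of ps becomes qd = 402 − 4(ps − 39) = 558 - 4ps. Setting this equal to supply: 558 - 4ps = -677 + 9ps, so ps = 95.
Buyers pay pb = 95 − 39 = 56; q' = -677 + 9·95 = 178.
Government outlay = subsidy × quantity = 39 × 178 = 6942.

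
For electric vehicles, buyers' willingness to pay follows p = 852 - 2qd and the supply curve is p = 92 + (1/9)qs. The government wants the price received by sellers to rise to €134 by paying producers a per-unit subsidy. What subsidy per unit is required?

Required subsidy s = €38 per unit

At a seller price of 134, quantity supplied is -828 + 9·134 = 378.
Buyers absorb 378 only when they pay pb = 852 − 2·378 = 96.
s = ps − pb = 134 − 96 = 38.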